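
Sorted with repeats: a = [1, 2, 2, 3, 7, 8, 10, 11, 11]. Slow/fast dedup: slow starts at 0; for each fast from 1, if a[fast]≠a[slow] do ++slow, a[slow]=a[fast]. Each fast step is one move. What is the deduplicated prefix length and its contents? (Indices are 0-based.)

length 7; prefix = [1, 2, 3, 7, 8, 10, 11]

(s=0,f=1) a[fast]=2≠a[slow]=1 write a[1]=2 → slow++,fast++
(s=1,f=2) a[fast]=2=a[slow] dup → fast++
(s=1,f=3) a[fast]=3≠a[slow]=2 write a[2]=3 → slow++,fast++
(s=2,f=4) a[fast]=7≠a[slow]=3 write a[3]=7 → slow++,fast++
(s=3,f=5) a[fast]=8≠a[slow]=7 write a[4]=8 → slow++,fast++
(s=4,f=6) a[fast]=10≠a[slow]=8 write a[5]=10 → slow++,fast++
(s=5,f=7) a[fast]=11≠a[slow]=10 write a[6]=11 → slow++,fast++
(s=6,f=8) a[fast]=11=a[slow] dup → fast++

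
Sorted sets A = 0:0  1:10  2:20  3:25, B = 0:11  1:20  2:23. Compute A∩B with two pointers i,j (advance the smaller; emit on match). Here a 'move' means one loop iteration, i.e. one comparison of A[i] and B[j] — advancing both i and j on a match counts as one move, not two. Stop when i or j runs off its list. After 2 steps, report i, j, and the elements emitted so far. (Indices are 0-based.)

i=2, j=0, emitted=[]

i=0 j=0: 0<11, i++
i=1 j=0: 10<11, i++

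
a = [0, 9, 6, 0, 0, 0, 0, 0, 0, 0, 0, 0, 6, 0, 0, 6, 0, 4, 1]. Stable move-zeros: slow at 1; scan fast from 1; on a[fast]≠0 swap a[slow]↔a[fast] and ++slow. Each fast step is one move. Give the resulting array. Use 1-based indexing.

(s=1,f=1) a[fast]=0 → fast++
(s=1,f=2) a[fast]=9≠0 swap→a[1]=9 → slow++,fast++
(s=2,f=3) a[fast]=6≠0 swap→a[2]=6 → slow++,fast++
(s=3,f=4) a[fast]=0 → fast++
(s=3,f=5) a[fast]=0 → fast++
(s=3,f=6) a[fast]=0 → fast++
(s=3,f=7) a[fast]=0 → fast++
(s=3,f=8) a[fast]=0 → fast++
(s=3,f=9) a[fast]=0 → fast++
(s=3,f=10) a[fast]=0 → fast++
(s=3,f=11) a[fast]=0 → fast++
(s=3,f=12) a[fast]=0 → fast++
(s=3,f=13) a[fast]=6≠0 swap→a[3]=6 → slow++,fast++
(s=4,f=14) a[fast]=0 → fast++
(s=4,f=15) a[fast]=0 → fast++
(s=4,f=16) a[fast]=6≠0 swap→a[4]=6 → slow++,fast++
(s=5,f=17) a[fast]=0 → fast++
(s=5,f=18) a[fast]=4≠0 swap→a[5]=4 → slow++,fast++
(s=6,f=19) a[fast]=1≠0 swap→a[6]=1 → slow++,fast++

[9, 6, 6, 6, 4, 1, 0, 0, 0, 0, 0, 0, 0, 0, 0, 0, 0, 0, 0]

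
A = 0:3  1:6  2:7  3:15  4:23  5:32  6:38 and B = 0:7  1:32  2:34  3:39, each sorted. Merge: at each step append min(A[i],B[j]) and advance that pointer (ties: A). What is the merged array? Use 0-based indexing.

[i=0,j=0] A[i]=3<=B[j]=7 take 3 → i++
[i=1,j=0] A[i]=6<=B[j]=7 take 6 → i++
[i=2,j=0] A[i]=7<=B[j]=7 take 7 → i++
[i=3,j=0] A[i]=15>B[j]=7 take 7 → j++
[i=3,j=1] A[i]=15<=B[j]=32 take 15 → i++
[i=4,j=1] A[i]=23<=B[j]=32 take 23 → i++
[i=5,j=1] A[i]=32<=B[j]=32 take 32 → i++
[i=6,j=1] A[i]=38>B[j]=32 take 32 → j++
[i=6,j=2] A[i]=38>B[j]=34 take 34 → j++
[i=6,j=3] A[i]=38<=B[j]=39 take 38 → i++
[i=7,j=3] A done, take B[j]=39 → j++

[3, 6, 7, 7, 15, 23, 32, 32, 34, 38, 39]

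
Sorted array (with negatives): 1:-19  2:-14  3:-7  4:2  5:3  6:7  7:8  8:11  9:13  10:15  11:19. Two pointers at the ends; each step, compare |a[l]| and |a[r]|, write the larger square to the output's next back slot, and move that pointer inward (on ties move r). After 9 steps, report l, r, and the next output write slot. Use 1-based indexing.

l=4, r=5, next write slot=2

l=1 r=11: |-19|<=|19| out[11]=361, r--
l=1 r=10: |-19|>|15| out[10]=361, l++
l=2 r=10: |-14|<=|15| out[9]=225, r--
l=2 r=9: |-14|>|13| out[8]=196, l++
l=3 r=9: |-7|<=|13| out[7]=169, r--
l=3 r=8: |-7|<=|11| out[6]=121, r--
l=3 r=7: |-7|<=|8| out[5]=64, r--
l=3 r=6: |-7|<=|7| out[4]=49, r--
l=3 r=5: |-7|>|3| out[3]=49, l++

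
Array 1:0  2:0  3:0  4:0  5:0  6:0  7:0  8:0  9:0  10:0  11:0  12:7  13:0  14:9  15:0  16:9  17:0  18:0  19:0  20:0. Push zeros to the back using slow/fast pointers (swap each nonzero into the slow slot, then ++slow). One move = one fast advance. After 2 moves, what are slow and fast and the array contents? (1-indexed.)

slow=1, fast=3, a=[0, 0, 0, 0, 0, 0, 0, 0, 0, 0, 0, 7, 0, 9, 0, 9, 0, 0, 0, 0]

(s=1,f=1) a[fast]=0 → fast++
(s=1,f=2) a[fast]=0 → fast++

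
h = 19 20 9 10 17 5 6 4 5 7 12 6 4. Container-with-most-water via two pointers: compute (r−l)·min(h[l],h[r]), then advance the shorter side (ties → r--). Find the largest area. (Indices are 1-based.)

l=1 r=13: min(19,4)*12=48 best=48 *, r--
l=1 r=12: min(19,6)*11=66 best=66 *, r--
l=1 r=11: min(19,12)*10=120 best=120 *, r--
l=1 r=10: min(19,7)*9=63 best=120, r--
l=1 r=9: min(19,5)*8=40 best=120, r--
l=1 r=8: min(19,4)*7=28 best=120, r--
l=1 r=7: min(19,6)*6=36 best=120, r--
l=1 r=6: min(19,5)*5=25 best=120, r--
l=1 r=5: min(19,17)*4=68 best=120, r--
l=1 r=4: min(19,10)*3=30 best=120, r--
l=1 r=3: min(19,9)*2=18 best=120, r--
l=1 r=2: min(19,20)*1=19 best=120, l++

max area = 120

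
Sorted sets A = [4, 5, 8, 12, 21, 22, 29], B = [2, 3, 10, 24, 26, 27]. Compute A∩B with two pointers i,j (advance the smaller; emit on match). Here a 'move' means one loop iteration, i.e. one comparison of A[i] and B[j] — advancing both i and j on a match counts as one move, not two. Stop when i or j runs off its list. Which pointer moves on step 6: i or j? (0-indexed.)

j

i=0 j=0: 4>2, j++
i=0 j=1: 4>3, j++
i=0 j=2: 4<10, i++
i=1 j=2: 5<10, i++
i=2 j=2: 8<10, i++
i=3 j=2: 12>10, j++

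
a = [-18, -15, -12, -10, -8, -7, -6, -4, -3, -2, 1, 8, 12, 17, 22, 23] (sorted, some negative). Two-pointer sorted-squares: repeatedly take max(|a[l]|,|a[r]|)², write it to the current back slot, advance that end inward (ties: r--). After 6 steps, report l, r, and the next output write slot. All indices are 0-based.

l=2, r=11, next write slot=9

[0,15] |-18|<=|23| out[15]=529 → r--
[0,14] |-18|<=|22| out[14]=484 → r--
[0,13] |-18|>|17| out[13]=324 → l++
[1,13] |-15|<=|17| out[12]=289 → r--
[1,12] |-15|>|12| out[11]=225 → l++
[2,12] |-12|<=|12| out[10]=144 → r--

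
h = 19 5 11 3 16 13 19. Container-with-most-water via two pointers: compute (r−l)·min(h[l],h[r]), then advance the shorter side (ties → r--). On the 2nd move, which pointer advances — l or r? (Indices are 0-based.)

l=0 r=6: min(19,19)*6=114 best=114 *, r--
l=0 r=5: min(19,13)*5=65 best=114, r--

r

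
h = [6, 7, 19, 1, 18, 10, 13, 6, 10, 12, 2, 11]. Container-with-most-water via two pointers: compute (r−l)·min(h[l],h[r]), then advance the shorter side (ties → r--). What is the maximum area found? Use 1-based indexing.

l=1 r=12: min(6,11)*11=66 best=66 *, l++
l=2 r=12: min(7,11)*10=70 best=70 *, l++
l=3 r=12: min(19,11)*9=99 best=99 *, r--
l=3 r=11: min(19,2)*8=16 best=99, r--
l=3 r=10: min(19,12)*7=84 best=99, r--
l=3 r=9: min(19,10)*6=60 best=99, r--
l=3 r=8: min(19,6)*5=30 best=99, r--
l=3 r=7: min(19,13)*4=52 best=99, r--
l=3 r=6: min(19,10)*3=30 best=99, r--
l=3 r=5: min(19,18)*2=36 best=99, r--
l=3 r=4: min(19,1)*1=1 best=99, r--

max area = 99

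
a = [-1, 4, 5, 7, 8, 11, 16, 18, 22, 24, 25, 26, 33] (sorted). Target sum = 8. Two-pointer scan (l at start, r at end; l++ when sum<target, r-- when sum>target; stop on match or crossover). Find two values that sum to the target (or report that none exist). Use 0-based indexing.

[0,12] -1+33=32 >8 → r--
[0,11] -1+26=25 >8 → r--
[0,10] -1+25=24 >8 → r--
[0,9] -1+24=23 >8 → r--
[0,8] -1+22=21 >8 → r--
[0,7] -1+18=17 >8 → r--
[0,6] -1+16=15 >8 → r--
[0,5] -1+11=10 >8 → r--
[0,4] -1+8=7 <8 → l++
[1,4] 4+8=12 >8 → r--
[1,3] 4+7=11 >8 → r--
[1,2] 4+5=9 >8 → r--

no pair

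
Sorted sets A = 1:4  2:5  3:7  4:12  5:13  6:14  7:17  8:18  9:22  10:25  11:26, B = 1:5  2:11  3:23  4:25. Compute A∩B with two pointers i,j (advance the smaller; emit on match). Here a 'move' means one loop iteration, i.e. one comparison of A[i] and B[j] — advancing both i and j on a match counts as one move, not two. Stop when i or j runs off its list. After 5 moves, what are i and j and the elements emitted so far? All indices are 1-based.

i=1 j=1: 4<5, i++
i=2 j=1: 5==5 emit, i++,j++
i=3 j=2: 7<11, i++
i=4 j=2: 12>11, j++
i=4 j=3: 12<23, i++

i=5, j=3, emitted=[5]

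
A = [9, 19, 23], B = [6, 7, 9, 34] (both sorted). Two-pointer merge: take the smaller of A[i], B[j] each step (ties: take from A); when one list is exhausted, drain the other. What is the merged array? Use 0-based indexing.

[6, 7, 9, 9, 19, 23, 34]

i=0 j=0: A[i]=9>B[j]=6 take 6, j++
i=0 j=1: A[i]=9>B[j]=7 take 7, j++
i=0 j=2: A[i]=9<=B[j]=9 take 9, i++
i=1 j=2: A[i]=19>B[j]=9 take 9, j++
i=1 j=3: A[i]=19<=B[j]=34 take 19, i++
i=2 j=3: A[i]=23<=B[j]=34 take 23, i++
i=3 j=3: A done, take B[j]=34, j++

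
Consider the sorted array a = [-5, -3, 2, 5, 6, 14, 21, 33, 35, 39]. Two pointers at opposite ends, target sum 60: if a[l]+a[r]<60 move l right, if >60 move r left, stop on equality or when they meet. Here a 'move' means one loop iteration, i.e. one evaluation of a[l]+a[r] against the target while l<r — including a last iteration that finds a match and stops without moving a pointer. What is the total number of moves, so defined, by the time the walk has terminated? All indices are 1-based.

7 moves

l=1 r=10: -5+39=34 <60, l++
l=2 r=10: -3+39=36 <60, l++
l=3 r=10: 2+39=41 <60, l++
l=4 r=10: 5+39=44 <60, l++
l=5 r=10: 6+39=45 <60, l++
l=6 r=10: 14+39=53 <60, l++
l=7 r=10: 21+39=60, found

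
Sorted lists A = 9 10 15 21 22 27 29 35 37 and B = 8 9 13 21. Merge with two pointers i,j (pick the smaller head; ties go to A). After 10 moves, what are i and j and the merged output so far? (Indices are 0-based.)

i=6, j=4, merged so far=[8, 9, 9, 10, 13, 15, 21, 21, 22, 27]

[i=0,j=0] A[i]=9>B[j]=8 take 8 → j++
[i=0,j=1] A[i]=9<=B[j]=9 take 9 → i++
[i=1,j=1] A[i]=10>B[j]=9 take 9 → j++
[i=1,j=2] A[i]=10<=B[j]=13 take 10 → i++
[i=2,j=2] A[i]=15>B[j]=13 take 13 → j++
[i=2,j=3] A[i]=15<=B[j]=21 take 15 → i++
[i=3,j=3] A[i]=21<=B[j]=21 take 21 → i++
[i=4,j=3] A[i]=22>B[j]=21 take 21 → j++
[i=4,j=4] B done, take A[i]=22 → i++
[i=5,j=4] B done, take A[i]=27 → i++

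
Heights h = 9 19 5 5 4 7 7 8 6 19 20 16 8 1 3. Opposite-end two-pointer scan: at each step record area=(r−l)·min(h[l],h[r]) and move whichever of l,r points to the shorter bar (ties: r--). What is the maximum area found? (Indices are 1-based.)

[1,15] min(9,3)*14=42 best=42 * → r--
[1,14] min(9,1)*13=13 best=42 → r--
[1,13] min(9,8)*12=96 best=96 * → r--
[1,12] min(9,16)*11=99 best=99 * → l++
[2,12] min(19,16)*10=160 best=160 * → r--
[2,11] min(19,20)*9=171 best=171 * → l++
[3,11] min(5,20)*8=40 best=171 → l++
[4,11] min(5,20)*7=35 best=171 → l++
[5,11] min(4,20)*6=24 best=171 → l++
[6,11] min(7,20)*5=35 best=171 → l++
[7,11] min(7,20)*4=28 best=171 → l++
[8,11] min(8,20)*3=24 best=171 → l++
[9,11] min(6,20)*2=12 best=171 → l++
[10,11] min(19,20)*1=19 best=171 → l++

max area = 171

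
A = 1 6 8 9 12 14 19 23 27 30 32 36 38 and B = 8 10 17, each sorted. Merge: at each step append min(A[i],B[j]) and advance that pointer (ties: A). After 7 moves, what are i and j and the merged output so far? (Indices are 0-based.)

i=5, j=2, merged so far=[1, 6, 8, 8, 9, 10, 12]

[i=0,j=0] A[i]=1<=B[j]=8 take 1 → i++
[i=1,j=0] A[i]=6<=B[j]=8 take 6 → i++
[i=2,j=0] A[i]=8<=B[j]=8 take 8 → i++
[i=3,j=0] A[i]=9>B[j]=8 take 8 → j++
[i=3,j=1] A[i]=9<=B[j]=10 take 9 → i++
[i=4,j=1] A[i]=12>B[j]=10 take 10 → j++
[i=4,j=2] A[i]=12<=B[j]=17 take 12 → i++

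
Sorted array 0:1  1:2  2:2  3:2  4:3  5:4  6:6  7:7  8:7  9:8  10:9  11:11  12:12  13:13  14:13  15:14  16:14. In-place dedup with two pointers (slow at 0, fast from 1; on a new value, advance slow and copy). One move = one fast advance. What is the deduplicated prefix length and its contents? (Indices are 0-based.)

length 12; prefix = [1, 2, 3, 4, 6, 7, 8, 9, 11, 12, 13, 14]

(s=0,f=1) a[fast]=2≠a[slow]=1 write a[1]=2 → slow++,fast++
(s=1,f=2) a[fast]=2=a[slow] dup → fast++
(s=1,f=3) a[fast]=2=a[slow] dup → fast++
(s=1,f=4) a[fast]=3≠a[slow]=2 write a[2]=3 → slow++,fast++
(s=2,f=5) a[fast]=4≠a[slow]=3 write a[3]=4 → slow++,fast++
(s=3,f=6) a[fast]=6≠a[slow]=4 write a[4]=6 → slow++,fast++
(s=4,f=7) a[fast]=7≠a[slow]=6 write a[5]=7 → slow++,fast++
(s=5,f=8) a[fast]=7=a[slow] dup → fast++
(s=5,f=9) a[fast]=8≠a[slow]=7 write a[6]=8 → slow++,fast++
(s=6,f=10) a[fast]=9≠a[slow]=8 write a[7]=9 → slow++,fast++
(s=7,f=11) a[fast]=11≠a[slow]=9 write a[8]=11 → slow++,fast++
(s=8,f=12) a[fast]=12≠a[slow]=11 write a[9]=12 → slow++,fast++
(s=9,f=13) a[fast]=13≠a[slow]=12 write a[10]=13 → slow++,fast++
(s=10,f=14) a[fast]=13=a[slow] dup → fast++
(s=10,f=15) a[fast]=14≠a[slow]=13 write a[11]=14 → slow++,fast++
(s=11,f=16) a[fast]=14=a[slow] dup → fast++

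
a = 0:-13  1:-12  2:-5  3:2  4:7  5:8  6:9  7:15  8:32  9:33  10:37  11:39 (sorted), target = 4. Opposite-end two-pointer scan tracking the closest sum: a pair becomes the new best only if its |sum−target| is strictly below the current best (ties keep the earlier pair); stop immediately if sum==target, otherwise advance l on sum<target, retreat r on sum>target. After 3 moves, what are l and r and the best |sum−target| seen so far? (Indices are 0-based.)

[0,11] -13+39=26 d=22 * → r--
[0,10] -13+37=24 d=20 * → r--
[0,9] -13+33=20 d=16 * → r--

l=0, r=8, best |Δ|=16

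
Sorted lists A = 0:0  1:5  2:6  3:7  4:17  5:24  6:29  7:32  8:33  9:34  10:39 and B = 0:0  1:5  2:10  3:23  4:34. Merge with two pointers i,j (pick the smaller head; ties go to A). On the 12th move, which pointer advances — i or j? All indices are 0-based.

[i=0,j=0] A[i]=0<=B[j]=0 take 0 → i++
[i=1,j=0] A[i]=5>B[j]=0 take 0 → j++
[i=1,j=1] A[i]=5<=B[j]=5 take 5 → i++
[i=2,j=1] A[i]=6>B[j]=5 take 5 → j++
[i=2,j=2] A[i]=6<=B[j]=10 take 6 → i++
[i=3,j=2] A[i]=7<=B[j]=10 take 7 → i++
[i=4,j=2] A[i]=17>B[j]=10 take 10 → j++
[i=4,j=3] A[i]=17<=B[j]=23 take 17 → i++
[i=5,j=3] A[i]=24>B[j]=23 take 23 → j++
[i=5,j=4] A[i]=24<=B[j]=34 take 24 → i++
[i=6,j=4] A[i]=29<=B[j]=34 take 29 → i++
[i=7,j=4] A[i]=32<=B[j]=34 take 32 → i++

i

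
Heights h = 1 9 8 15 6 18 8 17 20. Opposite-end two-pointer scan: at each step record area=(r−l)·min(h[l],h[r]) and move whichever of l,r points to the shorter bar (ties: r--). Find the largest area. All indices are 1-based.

l=1 r=9: min(1,20)*8=8 best=8 *, l++
l=2 r=9: min(9,20)*7=63 best=63 *, l++
l=3 r=9: min(8,20)*6=48 best=63, l++
l=4 r=9: min(15,20)*5=75 best=75 *, l++
l=5 r=9: min(6,20)*4=24 best=75, l++
l=6 r=9: min(18,20)*3=54 best=75, l++
l=7 r=9: min(8,20)*2=16 best=75, l++
l=8 r=9: min(17,20)*1=17 best=75, l++

max area = 75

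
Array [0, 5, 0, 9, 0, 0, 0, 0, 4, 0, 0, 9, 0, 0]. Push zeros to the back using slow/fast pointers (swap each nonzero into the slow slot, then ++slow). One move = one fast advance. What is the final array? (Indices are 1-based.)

slow=1 fast=1: a[fast]=0, fast++
slow=1 fast=2: a[fast]=5≠0 swap→a[1]=5, slow++,fast++
slow=2 fast=3: a[fast]=0, fast++
slow=2 fast=4: a[fast]=9≠0 swap→a[2]=9, slow++,fast++
slow=3 fast=5: a[fast]=0, fast++
slow=3 fast=6: a[fast]=0, fast++
slow=3 fast=7: a[fast]=0, fast++
slow=3 fast=8: a[fast]=0, fast++
slow=3 fast=9: a[fast]=4≠0 swap→a[3]=4, slow++,fast++
slow=4 fast=10: a[fast]=0, fast++
slow=4 fast=11: a[fast]=0, fast++
slow=4 fast=12: a[fast]=9≠0 swap→a[4]=9, slow++,fast++
slow=5 fast=13: a[fast]=0, fast++
slow=5 fast=14: a[fast]=0, fast++

[5, 9, 4, 9, 0, 0, 0, 0, 0, 0, 0, 0, 0, 0]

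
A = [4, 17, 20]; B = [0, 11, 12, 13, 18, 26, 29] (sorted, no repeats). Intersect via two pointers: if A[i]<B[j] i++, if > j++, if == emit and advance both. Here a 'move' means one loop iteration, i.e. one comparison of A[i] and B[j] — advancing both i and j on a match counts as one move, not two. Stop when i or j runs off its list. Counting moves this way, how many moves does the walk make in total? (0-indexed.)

[i=0,j=0] 4>0 → j++
[i=0,j=1] 4<11 → i++
[i=1,j=1] 17>11 → j++
[i=1,j=2] 17>12 → j++
[i=1,j=3] 17>13 → j++
[i=1,j=4] 17<18 → i++
[i=2,j=4] 20>18 → j++
[i=2,j=5] 20<26 → i++

8 moves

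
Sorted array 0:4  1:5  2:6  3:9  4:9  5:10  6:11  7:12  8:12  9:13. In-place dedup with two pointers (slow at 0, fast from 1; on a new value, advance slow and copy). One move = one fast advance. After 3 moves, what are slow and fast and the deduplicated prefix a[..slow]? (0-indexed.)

slow=3, fast=4, prefix=[4, 5, 6, 9]

(s=0,f=1) a[fast]=5≠a[slow]=4 write a[1]=5 → slow++,fast++
(s=1,f=2) a[fast]=6≠a[slow]=5 write a[2]=6 → slow++,fast++
(s=2,f=3) a[fast]=9≠a[slow]=6 write a[3]=9 → slow++,fast++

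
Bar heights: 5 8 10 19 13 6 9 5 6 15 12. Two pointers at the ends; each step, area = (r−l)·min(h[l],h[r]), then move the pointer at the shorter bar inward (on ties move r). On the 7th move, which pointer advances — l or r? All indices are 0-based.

l=0 r=10: min(5,12)*10=50 best=50 *, l++
l=1 r=10: min(8,12)*9=72 best=72 *, l++
l=2 r=10: min(10,12)*8=80 best=80 *, l++
l=3 r=10: min(19,12)*7=84 best=84 *, r--
l=3 r=9: min(19,15)*6=90 best=90 *, r--
l=3 r=8: min(19,6)*5=30 best=90, r--
l=3 r=7: min(19,5)*4=20 best=90, r--

r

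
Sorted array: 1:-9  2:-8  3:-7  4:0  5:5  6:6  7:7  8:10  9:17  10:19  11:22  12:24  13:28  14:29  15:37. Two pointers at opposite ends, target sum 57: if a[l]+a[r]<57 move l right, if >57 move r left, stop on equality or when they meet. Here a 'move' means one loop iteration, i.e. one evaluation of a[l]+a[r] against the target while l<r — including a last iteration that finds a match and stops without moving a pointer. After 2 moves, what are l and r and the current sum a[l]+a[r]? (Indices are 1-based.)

l=1 r=15: -9+37=28 <57, l++
l=2 r=15: -8+37=29 <57, l++

l=3, r=15, sum=30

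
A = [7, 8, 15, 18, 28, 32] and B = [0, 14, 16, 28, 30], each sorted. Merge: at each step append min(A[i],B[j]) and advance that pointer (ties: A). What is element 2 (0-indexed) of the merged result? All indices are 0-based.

i=0 j=0: A[i]=7>B[j]=0 take 0, j++
i=0 j=1: A[i]=7<=B[j]=14 take 7, i++
i=1 j=1: A[i]=8<=B[j]=14 take 8, i++
i=2 j=1: A[i]=15>B[j]=14 take 14, j++
i=2 j=2: A[i]=15<=B[j]=16 take 15, i++
i=3 j=2: A[i]=18>B[j]=16 take 16, j++
i=3 j=3: A[i]=18<=B[j]=28 take 18, i++
i=4 j=3: A[i]=28<=B[j]=28 take 28, i++
i=5 j=3: A[i]=32>B[j]=28 take 28, j++
i=5 j=4: A[i]=32>B[j]=30 take 30, j++
i=5 j=5: B done, take A[i]=32, i++

merged[2] = 8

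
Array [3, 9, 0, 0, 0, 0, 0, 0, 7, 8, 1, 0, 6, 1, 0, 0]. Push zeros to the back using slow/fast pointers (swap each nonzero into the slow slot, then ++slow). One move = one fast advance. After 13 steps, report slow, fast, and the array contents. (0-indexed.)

slow=6, fast=13, a=[3, 9, 7, 8, 1, 6, 0, 0, 0, 0, 0, 0, 0, 1, 0, 0]

(s=0,f=0) a[fast]=3≠0 swap→a[0]=3 → slow++,fast++
(s=1,f=1) a[fast]=9≠0 swap→a[1]=9 → slow++,fast++
(s=2,f=2) a[fast]=0 → fast++
(s=2,f=3) a[fast]=0 → fast++
(s=2,f=4) a[fast]=0 → fast++
(s=2,f=5) a[fast]=0 → fast++
(s=2,f=6) a[fast]=0 → fast++
(s=2,f=7) a[fast]=0 → fast++
(s=2,f=8) a[fast]=7≠0 swap→a[2]=7 → slow++,fast++
(s=3,f=9) a[fast]=8≠0 swap→a[3]=8 → slow++,fast++
(s=4,f=10) a[fast]=1≠0 swap→a[4]=1 → slow++,fast++
(s=5,f=11) a[fast]=0 → fast++
(s=5,f=12) a[fast]=6≠0 swap→a[5]=6 → slow++,fast++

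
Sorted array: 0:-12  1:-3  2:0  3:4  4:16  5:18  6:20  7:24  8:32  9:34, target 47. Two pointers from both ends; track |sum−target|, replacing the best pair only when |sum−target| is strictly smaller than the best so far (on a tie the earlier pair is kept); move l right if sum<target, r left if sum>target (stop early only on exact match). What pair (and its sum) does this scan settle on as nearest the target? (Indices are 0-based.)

pair (16, 32) with sum 48 (|Δ|=1)

[0,9] -12+34=22 d=25 * → l++
[1,9] -3+34=31 d=16 * → l++
[2,9] 0+34=34 d=13 * → l++
[3,9] 4+34=38 d=9 * → l++
[4,9] 16+34=50 d=3 * → r--
[4,8] 16+32=48 d=1 * → r--
[4,7] 16+24=40 d=7 → l++
[5,7] 18+24=42 d=5 → l++
[6,7] 20+24=44 d=3 → l++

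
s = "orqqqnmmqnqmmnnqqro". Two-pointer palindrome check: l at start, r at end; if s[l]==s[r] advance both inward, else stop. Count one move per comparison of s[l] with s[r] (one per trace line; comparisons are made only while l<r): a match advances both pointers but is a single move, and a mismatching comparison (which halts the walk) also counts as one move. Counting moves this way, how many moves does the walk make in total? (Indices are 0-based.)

5 moves

[0,18] 'o'=='o' → l++,r--
[1,17] 'r'=='r' → l++,r--
[2,16] 'q'=='q' → l++,r--
[3,15] 'q'=='q' → l++,r--
[4,14] 'q'!='n' → stop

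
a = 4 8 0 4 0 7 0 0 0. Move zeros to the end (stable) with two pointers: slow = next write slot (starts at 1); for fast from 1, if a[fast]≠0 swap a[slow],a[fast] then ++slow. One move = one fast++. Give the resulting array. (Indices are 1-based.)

[4, 8, 4, 7, 0, 0, 0, 0, 0]

slow=1 fast=1: a[fast]=4≠0 swap→a[1]=4, slow++,fast++
slow=2 fast=2: a[fast]=8≠0 swap→a[2]=8, slow++,fast++
slow=3 fast=3: a[fast]=0, fast++
slow=3 fast=4: a[fast]=4≠0 swap→a[3]=4, slow++,fast++
slow=4 fast=5: a[fast]=0, fast++
slow=4 fast=6: a[fast]=7≠0 swap→a[4]=7, slow++,fast++
slow=5 fast=7: a[fast]=0, fast++
slow=5 fast=8: a[fast]=0, fast++
slow=5 fast=9: a[fast]=0, fast++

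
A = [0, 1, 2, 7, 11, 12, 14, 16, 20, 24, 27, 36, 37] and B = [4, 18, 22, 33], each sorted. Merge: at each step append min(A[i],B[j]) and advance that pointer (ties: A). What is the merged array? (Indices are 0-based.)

i=0 j=0: A[i]=0<=B[j]=4 take 0, i++
i=1 j=0: A[i]=1<=B[j]=4 take 1, i++
i=2 j=0: A[i]=2<=B[j]=4 take 2, i++
i=3 j=0: A[i]=7>B[j]=4 take 4, j++
i=3 j=1: A[i]=7<=B[j]=18 take 7, i++
i=4 j=1: A[i]=11<=B[j]=18 take 11, i++
i=5 j=1: A[i]=12<=B[j]=18 take 12, i++
i=6 j=1: A[i]=14<=B[j]=18 take 14, i++
i=7 j=1: A[i]=16<=B[j]=18 take 16, i++
i=8 j=1: A[i]=20>B[j]=18 take 18, j++
i=8 j=2: A[i]=20<=B[j]=22 take 20, i++
i=9 j=2: A[i]=24>B[j]=22 take 22, j++
i=9 j=3: A[i]=24<=B[j]=33 take 24, i++
i=10 j=3: A[i]=27<=B[j]=33 take 27, i++
i=11 j=3: A[i]=36>B[j]=33 take 33, j++
i=11 j=4: B done, take A[i]=36, i++
i=12 j=4: B done, take A[i]=37, i++

[0, 1, 2, 4, 7, 11, 12, 14, 16, 18, 20, 22, 24, 27, 33, 36, 37]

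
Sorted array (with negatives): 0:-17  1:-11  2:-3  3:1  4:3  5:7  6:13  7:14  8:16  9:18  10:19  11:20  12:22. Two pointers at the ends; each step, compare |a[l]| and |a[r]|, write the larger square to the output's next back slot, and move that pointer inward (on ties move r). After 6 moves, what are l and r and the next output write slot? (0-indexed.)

l=1, r=7, next write slot=6

l=0 r=12: |-17|<=|22| out[12]=484, r--
l=0 r=11: |-17|<=|20| out[11]=400, r--
l=0 r=10: |-17|<=|19| out[10]=361, r--
l=0 r=9: |-17|<=|18| out[9]=324, r--
l=0 r=8: |-17|>|16| out[8]=289, l++
l=1 r=8: |-11|<=|16| out[7]=256, r--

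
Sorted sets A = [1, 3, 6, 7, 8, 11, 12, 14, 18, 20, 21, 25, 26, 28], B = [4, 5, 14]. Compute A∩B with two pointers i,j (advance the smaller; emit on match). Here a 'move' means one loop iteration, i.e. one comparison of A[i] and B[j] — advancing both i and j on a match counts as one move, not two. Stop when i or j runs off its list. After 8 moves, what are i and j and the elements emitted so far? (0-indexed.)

i=6, j=2, emitted=[]

[i=0,j=0] 1<4 → i++
[i=1,j=0] 3<4 → i++
[i=2,j=0] 6>4 → j++
[i=2,j=1] 6>5 → j++
[i=2,j=2] 6<14 → i++
[i=3,j=2] 7<14 → i++
[i=4,j=2] 8<14 → i++
[i=5,j=2] 11<14 → i++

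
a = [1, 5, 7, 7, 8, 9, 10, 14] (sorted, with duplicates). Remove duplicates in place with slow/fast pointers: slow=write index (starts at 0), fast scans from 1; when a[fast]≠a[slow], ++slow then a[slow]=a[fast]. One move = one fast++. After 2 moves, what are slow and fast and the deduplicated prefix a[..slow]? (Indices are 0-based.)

slow=0 fast=1: a[fast]=5≠a[slow]=1 write a[1]=5, slow++,fast++
slow=1 fast=2: a[fast]=7≠a[slow]=5 write a[2]=7, slow++,fast++

slow=2, fast=3, prefix=[1, 5, 7]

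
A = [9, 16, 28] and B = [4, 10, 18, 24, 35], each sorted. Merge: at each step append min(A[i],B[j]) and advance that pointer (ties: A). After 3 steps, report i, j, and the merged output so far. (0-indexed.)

i=1, j=2, merged so far=[4, 9, 10]

[i=0,j=0] A[i]=9>B[j]=4 take 4 → j++
[i=0,j=1] A[i]=9<=B[j]=10 take 9 → i++
[i=1,j=1] A[i]=16>B[j]=10 take 10 → j++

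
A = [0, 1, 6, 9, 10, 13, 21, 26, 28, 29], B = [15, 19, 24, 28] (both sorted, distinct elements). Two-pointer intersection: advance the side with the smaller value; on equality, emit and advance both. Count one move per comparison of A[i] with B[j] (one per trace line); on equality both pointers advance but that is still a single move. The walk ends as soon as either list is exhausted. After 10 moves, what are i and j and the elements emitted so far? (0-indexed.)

i=7, j=3, emitted=[]

[i=0,j=0] 0<15 → i++
[i=1,j=0] 1<15 → i++
[i=2,j=0] 6<15 → i++
[i=3,j=0] 9<15 → i++
[i=4,j=0] 10<15 → i++
[i=5,j=0] 13<15 → i++
[i=6,j=0] 21>15 → j++
[i=6,j=1] 21>19 → j++
[i=6,j=2] 21<24 → i++
[i=7,j=2] 26>24 → j++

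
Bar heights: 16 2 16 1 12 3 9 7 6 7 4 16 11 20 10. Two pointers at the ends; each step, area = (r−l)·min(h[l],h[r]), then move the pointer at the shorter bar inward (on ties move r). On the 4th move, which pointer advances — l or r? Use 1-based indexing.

l

l=1 r=15: min(16,10)*14=140 best=140 *, r--
l=1 r=14: min(16,20)*13=208 best=208 *, l++
l=2 r=14: min(2,20)*12=24 best=208, l++
l=3 r=14: min(16,20)*11=176 best=208, l++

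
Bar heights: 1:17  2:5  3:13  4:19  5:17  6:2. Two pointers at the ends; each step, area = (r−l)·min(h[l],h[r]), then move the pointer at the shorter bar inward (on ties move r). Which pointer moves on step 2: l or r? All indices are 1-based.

r

[1,6] min(17,2)*5=10 best=10 * → r--
[1,5] min(17,17)*4=68 best=68 * → r--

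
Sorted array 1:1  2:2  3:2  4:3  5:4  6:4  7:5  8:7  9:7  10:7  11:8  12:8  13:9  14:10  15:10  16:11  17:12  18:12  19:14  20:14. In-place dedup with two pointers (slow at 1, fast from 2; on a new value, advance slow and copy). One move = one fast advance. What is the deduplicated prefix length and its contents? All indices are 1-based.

slow=1 fast=2: a[fast]=2≠a[slow]=1 write a[2]=2, slow++,fast++
slow=2 fast=3: a[fast]=2=a[slow] dup, fast++
slow=2 fast=4: a[fast]=3≠a[slow]=2 write a[3]=3, slow++,fast++
slow=3 fast=5: a[fast]=4≠a[slow]=3 write a[4]=4, slow++,fast++
slow=4 fast=6: a[fast]=4=a[slow] dup, fast++
slow=4 fast=7: a[fast]=5≠a[slow]=4 write a[5]=5, slow++,fast++
slow=5 fast=8: a[fast]=7≠a[slow]=5 write a[6]=7, slow++,fast++
slow=6 fast=9: a[fast]=7=a[slow] dup, fast++
slow=6 fast=10: a[fast]=7=a[slow] dup, fast++
slow=6 fast=11: a[fast]=8≠a[slow]=7 write a[7]=8, slow++,fast++
slow=7 fast=12: a[fast]=8=a[slow] dup, fast++
slow=7 fast=13: a[fast]=9≠a[slow]=8 write a[8]=9, slow++,fast++
slow=8 fast=14: a[fast]=10≠a[slow]=9 write a[9]=10, slow++,fast++
slow=9 fast=15: a[fast]=10=a[slow] dup, fast++
slow=9 fast=16: a[fast]=11≠a[slow]=10 write a[10]=11, slow++,fast++
slow=10 fast=17: a[fast]=12≠a[slow]=11 write a[11]=12, slow++,fast++
slow=11 fast=18: a[fast]=12=a[slow] dup, fast++
slow=11 fast=19: a[fast]=14≠a[slow]=12 write a[12]=14, slow++,fast++
slow=12 fast=20: a[fast]=14=a[slow] dup, fast++

length 12; prefix = [1, 2, 3, 4, 5, 7, 8, 9, 10, 11, 12, 14]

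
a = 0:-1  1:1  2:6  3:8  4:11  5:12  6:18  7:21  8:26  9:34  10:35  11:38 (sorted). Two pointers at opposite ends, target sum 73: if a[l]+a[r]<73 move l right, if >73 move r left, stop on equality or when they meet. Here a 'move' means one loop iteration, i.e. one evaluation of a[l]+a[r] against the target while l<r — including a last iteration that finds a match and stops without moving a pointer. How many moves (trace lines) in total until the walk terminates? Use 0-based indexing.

[0,11] -1+38=37 <73 → l++
[1,11] 1+38=39 <73 → l++
[2,11] 6+38=44 <73 → l++
[3,11] 8+38=46 <73 → l++
[4,11] 11+38=49 <73 → l++
[5,11] 12+38=50 <73 → l++
[6,11] 18+38=56 <73 → l++
[7,11] 21+38=59 <73 → l++
[8,11] 26+38=64 <73 → l++
[9,11] 34+38=72 <73 → l++
[10,11] 35+38=73 → found

11 moves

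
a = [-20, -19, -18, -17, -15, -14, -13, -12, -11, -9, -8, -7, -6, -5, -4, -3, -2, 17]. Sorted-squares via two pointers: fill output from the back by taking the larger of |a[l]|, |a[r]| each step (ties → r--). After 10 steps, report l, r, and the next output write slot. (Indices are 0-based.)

l=9, r=16, next write slot=7

l=0 r=17: |-20|>|17| out[17]=400, l++
l=1 r=17: |-19|>|17| out[16]=361, l++
l=2 r=17: |-18|>|17| out[15]=324, l++
l=3 r=17: |-17|<=|17| out[14]=289, r--
l=3 r=16: |-17|>|-2| out[13]=289, l++
l=4 r=16: |-15|>|-2| out[12]=225, l++
l=5 r=16: |-14|>|-2| out[11]=196, l++
l=6 r=16: |-13|>|-2| out[10]=169, l++
l=7 r=16: |-12|>|-2| out[9]=144, l++
l=8 r=16: |-11|>|-2| out[8]=121, l++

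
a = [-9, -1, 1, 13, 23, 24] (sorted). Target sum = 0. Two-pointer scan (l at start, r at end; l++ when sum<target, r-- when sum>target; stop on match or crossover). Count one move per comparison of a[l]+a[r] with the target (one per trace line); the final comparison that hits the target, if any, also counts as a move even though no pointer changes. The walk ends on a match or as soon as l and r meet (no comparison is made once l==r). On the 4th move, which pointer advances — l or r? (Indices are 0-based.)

l

l=0 r=5: -9+24=15 >0, r--
l=0 r=4: -9+23=14 >0, r--
l=0 r=3: -9+13=4 >0, r--
l=0 r=2: -9+1=-8 <0, l++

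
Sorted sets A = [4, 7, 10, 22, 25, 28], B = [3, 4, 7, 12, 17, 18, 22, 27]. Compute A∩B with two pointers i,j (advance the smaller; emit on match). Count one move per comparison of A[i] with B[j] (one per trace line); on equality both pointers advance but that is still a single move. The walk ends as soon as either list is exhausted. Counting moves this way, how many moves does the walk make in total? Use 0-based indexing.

10 moves

i=0 j=0: 4>3, j++
i=0 j=1: 4==4 emit, i++,j++
i=1 j=2: 7==7 emit, i++,j++
i=2 j=3: 10<12, i++
i=3 j=3: 22>12, j++
i=3 j=4: 22>17, j++
i=3 j=5: 22>18, j++
i=3 j=6: 22==22 emit, i++,j++
i=4 j=7: 25<27, i++
i=5 j=7: 28>27, j++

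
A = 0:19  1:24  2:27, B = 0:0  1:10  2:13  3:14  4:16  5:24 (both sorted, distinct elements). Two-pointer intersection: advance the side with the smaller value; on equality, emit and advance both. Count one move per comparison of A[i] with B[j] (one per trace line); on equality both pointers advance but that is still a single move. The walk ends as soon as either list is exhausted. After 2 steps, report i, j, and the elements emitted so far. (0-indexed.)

i=0 j=0: 19>0, j++
i=0 j=1: 19>10, j++

i=0, j=2, emitted=[]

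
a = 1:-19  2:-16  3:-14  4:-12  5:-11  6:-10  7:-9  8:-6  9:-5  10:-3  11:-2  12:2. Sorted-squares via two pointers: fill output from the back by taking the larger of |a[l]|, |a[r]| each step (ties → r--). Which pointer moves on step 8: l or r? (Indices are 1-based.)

[1,12] |-19|>|2| out[12]=361 → l++
[2,12] |-16|>|2| out[11]=256 → l++
[3,12] |-14|>|2| out[10]=196 → l++
[4,12] |-12|>|2| out[9]=144 → l++
[5,12] |-11|>|2| out[8]=121 → l++
[6,12] |-10|>|2| out[7]=100 → l++
[7,12] |-9|>|2| out[6]=81 → l++
[8,12] |-6|>|2| out[5]=36 → l++

l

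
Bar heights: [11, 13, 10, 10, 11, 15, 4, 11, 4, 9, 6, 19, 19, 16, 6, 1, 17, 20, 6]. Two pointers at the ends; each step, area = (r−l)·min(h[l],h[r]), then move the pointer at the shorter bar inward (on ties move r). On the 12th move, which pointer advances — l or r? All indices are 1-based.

l

l=1 r=19: min(11,6)*18=108 best=108 *, r--
l=1 r=18: min(11,20)*17=187 best=187 *, l++
l=2 r=18: min(13,20)*16=208 best=208 *, l++
l=3 r=18: min(10,20)*15=150 best=208, l++
l=4 r=18: min(10,20)*14=140 best=208, l++
l=5 r=18: min(11,20)*13=143 best=208, l++
l=6 r=18: min(15,20)*12=180 best=208, l++
l=7 r=18: min(4,20)*11=44 best=208, l++
l=8 r=18: min(11,20)*10=110 best=208, l++
l=9 r=18: min(4,20)*9=36 best=208, l++
l=10 r=18: min(9,20)*8=72 best=208, l++
l=11 r=18: min(6,20)*7=42 best=208, l++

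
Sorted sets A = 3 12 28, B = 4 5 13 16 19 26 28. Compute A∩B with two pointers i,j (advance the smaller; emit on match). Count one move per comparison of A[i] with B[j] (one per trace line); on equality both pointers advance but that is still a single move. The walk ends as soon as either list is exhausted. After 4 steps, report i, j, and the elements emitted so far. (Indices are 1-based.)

i=3, j=3, emitted=[]

i=1 j=1: 3<4, i++
i=2 j=1: 12>4, j++
i=2 j=2: 12>5, j++
i=2 j=3: 12<13, i++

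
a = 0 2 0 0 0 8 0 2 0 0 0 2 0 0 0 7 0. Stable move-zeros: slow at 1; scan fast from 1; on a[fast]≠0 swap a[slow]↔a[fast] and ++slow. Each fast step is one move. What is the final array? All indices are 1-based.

[2, 8, 2, 2, 7, 0, 0, 0, 0, 0, 0, 0, 0, 0, 0, 0, 0]

slow=1 fast=1: a[fast]=0, fast++
slow=1 fast=2: a[fast]=2≠0 swap→a[1]=2, slow++,fast++
slow=2 fast=3: a[fast]=0, fast++
slow=2 fast=4: a[fast]=0, fast++
slow=2 fast=5: a[fast]=0, fast++
slow=2 fast=6: a[fast]=8≠0 swap→a[2]=8, slow++,fast++
slow=3 fast=7: a[fast]=0, fast++
slow=3 fast=8: a[fast]=2≠0 swap→a[3]=2, slow++,fast++
slow=4 fast=9: a[fast]=0, fast++
slow=4 fast=10: a[fast]=0, fast++
slow=4 fast=11: a[fast]=0, fast++
slow=4 fast=12: a[fast]=2≠0 swap→a[4]=2, slow++,fast++
slow=5 fast=13: a[fast]=0, fast++
slow=5 fast=14: a[fast]=0, fast++
slow=5 fast=15: a[fast]=0, fast++
slow=5 fast=16: a[fast]=7≠0 swap→a[5]=7, slow++,fast++
slow=6 fast=17: a[fast]=0, fast++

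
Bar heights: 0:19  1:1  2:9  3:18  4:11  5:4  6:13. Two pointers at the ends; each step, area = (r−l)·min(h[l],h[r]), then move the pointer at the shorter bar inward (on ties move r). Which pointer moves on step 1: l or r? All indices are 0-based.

l=0 r=6: min(19,13)*6=78 best=78 *, r--

r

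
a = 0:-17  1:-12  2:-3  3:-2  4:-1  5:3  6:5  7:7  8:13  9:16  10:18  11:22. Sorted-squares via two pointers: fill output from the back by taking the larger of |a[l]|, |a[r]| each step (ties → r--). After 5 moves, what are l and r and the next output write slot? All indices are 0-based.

l=0 r=11: |-17|<=|22| out[11]=484, r--
l=0 r=10: |-17|<=|18| out[10]=324, r--
l=0 r=9: |-17|>|16| out[9]=289, l++
l=1 r=9: |-12|<=|16| out[8]=256, r--
l=1 r=8: |-12|<=|13| out[7]=169, r--

l=1, r=7, next write slot=6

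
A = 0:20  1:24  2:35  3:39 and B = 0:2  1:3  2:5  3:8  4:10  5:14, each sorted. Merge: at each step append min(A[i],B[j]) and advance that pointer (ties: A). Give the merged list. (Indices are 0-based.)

[2, 3, 5, 8, 10, 14, 20, 24, 35, 39]

[i=0,j=0] A[i]=20>B[j]=2 take 2 → j++
[i=0,j=1] A[i]=20>B[j]=3 take 3 → j++
[i=0,j=2] A[i]=20>B[j]=5 take 5 → j++
[i=0,j=3] A[i]=20>B[j]=8 take 8 → j++
[i=0,j=4] A[i]=20>B[j]=10 take 10 → j++
[i=0,j=5] A[i]=20>B[j]=14 take 14 → j++
[i=0,j=6] B done, take A[i]=20 → i++
[i=1,j=6] B done, take A[i]=24 → i++
[i=2,j=6] B done, take A[i]=35 → i++
[i=3,j=6] B done, take A[i]=39 → i++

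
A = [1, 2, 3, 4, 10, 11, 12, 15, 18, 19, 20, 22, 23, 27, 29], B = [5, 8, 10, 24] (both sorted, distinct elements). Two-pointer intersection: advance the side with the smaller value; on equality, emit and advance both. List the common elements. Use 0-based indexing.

[i=0,j=0] 1<5 → i++
[i=1,j=0] 2<5 → i++
[i=2,j=0] 3<5 → i++
[i=3,j=0] 4<5 → i++
[i=4,j=0] 10>5 → j++
[i=4,j=1] 10>8 → j++
[i=4,j=2] 10==10 emit → i++,j++
[i=5,j=3] 11<24 → i++
[i=6,j=3] 12<24 → i++
[i=7,j=3] 15<24 → i++
[i=8,j=3] 18<24 → i++
[i=9,j=3] 19<24 → i++
[i=10,j=3] 20<24 → i++
[i=11,j=3] 22<24 → i++
[i=12,j=3] 23<24 → i++
[i=13,j=3] 27>24 → j++

intersection = [10]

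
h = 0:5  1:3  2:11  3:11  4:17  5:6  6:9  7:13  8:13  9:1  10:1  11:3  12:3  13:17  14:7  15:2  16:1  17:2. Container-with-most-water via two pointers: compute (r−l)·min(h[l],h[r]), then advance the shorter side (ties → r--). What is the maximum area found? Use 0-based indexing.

l=0 r=17: min(5,2)*17=34 best=34 *, r--
l=0 r=16: min(5,1)*16=16 best=34, r--
l=0 r=15: min(5,2)*15=30 best=34, r--
l=0 r=14: min(5,7)*14=70 best=70 *, l++
l=1 r=14: min(3,7)*13=39 best=70, l++
l=2 r=14: min(11,7)*12=84 best=84 *, r--
l=2 r=13: min(11,17)*11=121 best=121 *, l++
l=3 r=13: min(11,17)*10=110 best=121, l++
l=4 r=13: min(17,17)*9=153 best=153 *, r--
l=4 r=12: min(17,3)*8=24 best=153, r--
l=4 r=11: min(17,3)*7=21 best=153, r--
l=4 r=10: min(17,1)*6=6 best=153, r--
l=4 r=9: min(17,1)*5=5 best=153, r--
l=4 r=8: min(17,13)*4=52 best=153, r--
l=4 r=7: min(17,13)*3=39 best=153, r--
l=4 r=6: min(17,9)*2=18 best=153, r--
l=4 r=5: min(17,6)*1=6 best=153, r--

max area = 153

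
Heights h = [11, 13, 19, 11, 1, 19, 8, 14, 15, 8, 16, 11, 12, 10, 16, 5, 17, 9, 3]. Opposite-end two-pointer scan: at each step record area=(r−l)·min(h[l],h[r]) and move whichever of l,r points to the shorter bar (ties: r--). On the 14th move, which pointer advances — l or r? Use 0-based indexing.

r

l=0 r=18: min(11,3)*18=54 best=54 *, r--
l=0 r=17: min(11,9)*17=153 best=153 *, r--
l=0 r=16: min(11,17)*16=176 best=176 *, l++
l=1 r=16: min(13,17)*15=195 best=195 *, l++
l=2 r=16: min(19,17)*14=238 best=238 *, r--
l=2 r=15: min(19,5)*13=65 best=238, r--
l=2 r=14: min(19,16)*12=192 best=238, r--
l=2 r=13: min(19,10)*11=110 best=238, r--
l=2 r=12: min(19,12)*10=120 best=238, r--
l=2 r=11: min(19,11)*9=99 best=238, r--
l=2 r=10: min(19,16)*8=128 best=238, r--
l=2 r=9: min(19,8)*7=56 best=238, r--
l=2 r=8: min(19,15)*6=90 best=238, r--
l=2 r=7: min(19,14)*5=70 best=238, r--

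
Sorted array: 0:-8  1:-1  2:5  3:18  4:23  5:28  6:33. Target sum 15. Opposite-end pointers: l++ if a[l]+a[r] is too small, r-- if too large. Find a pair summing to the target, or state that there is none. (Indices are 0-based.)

[0,6] -8+33=25 >15 → r--
[0,5] -8+28=20 >15 → r--
[0,4] -8+23=15 → found

(-8, 23)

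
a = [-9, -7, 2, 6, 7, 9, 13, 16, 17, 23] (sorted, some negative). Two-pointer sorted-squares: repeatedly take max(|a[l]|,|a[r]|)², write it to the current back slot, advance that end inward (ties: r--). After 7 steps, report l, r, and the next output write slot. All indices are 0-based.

[0,9] |-9|<=|23| out[9]=529 → r--
[0,8] |-9|<=|17| out[8]=289 → r--
[0,7] |-9|<=|16| out[7]=256 → r--
[0,6] |-9|<=|13| out[6]=169 → r--
[0,5] |-9|<=|9| out[5]=81 → r--
[0,4] |-9|>|7| out[4]=81 → l++
[1,4] |-7|<=|7| out[3]=49 → r--

l=1, r=3, next write slot=2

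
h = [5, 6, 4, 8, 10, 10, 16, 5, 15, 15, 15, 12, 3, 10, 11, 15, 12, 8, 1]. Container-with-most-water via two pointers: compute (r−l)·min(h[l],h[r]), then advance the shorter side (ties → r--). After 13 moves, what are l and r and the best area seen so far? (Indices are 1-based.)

l=1 r=19: min(5,1)*18=18 best=18 *, r--
l=1 r=18: min(5,8)*17=85 best=85 *, l++
l=2 r=18: min(6,8)*16=96 best=96 *, l++
l=3 r=18: min(4,8)*15=60 best=96, l++
l=4 r=18: min(8,8)*14=112 best=112 *, r--
l=4 r=17: min(8,12)*13=104 best=112, l++
l=5 r=17: min(10,12)*12=120 best=120 *, l++
l=6 r=17: min(10,12)*11=110 best=120, l++
l=7 r=17: min(16,12)*10=120 best=120, r--
l=7 r=16: min(16,15)*9=135 best=135 *, r--
l=7 r=15: min(16,11)*8=88 best=135, r--
l=7 r=14: min(16,10)*7=70 best=135, r--
l=7 r=13: min(16,3)*6=18 best=135, r--

l=7, r=12, best area=135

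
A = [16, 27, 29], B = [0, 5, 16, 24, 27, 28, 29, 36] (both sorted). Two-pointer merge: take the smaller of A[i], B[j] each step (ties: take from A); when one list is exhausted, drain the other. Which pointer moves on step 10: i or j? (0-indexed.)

i=0 j=0: A[i]=16>B[j]=0 take 0, j++
i=0 j=1: A[i]=16>B[j]=5 take 5, j++
i=0 j=2: A[i]=16<=B[j]=16 take 16, i++
i=1 j=2: A[i]=27>B[j]=16 take 16, j++
i=1 j=3: A[i]=27>B[j]=24 take 24, j++
i=1 j=4: A[i]=27<=B[j]=27 take 27, i++
i=2 j=4: A[i]=29>B[j]=27 take 27, j++
i=2 j=5: A[i]=29>B[j]=28 take 28, j++
i=2 j=6: A[i]=29<=B[j]=29 take 29, i++
i=3 j=6: A done, take B[j]=29, j++

j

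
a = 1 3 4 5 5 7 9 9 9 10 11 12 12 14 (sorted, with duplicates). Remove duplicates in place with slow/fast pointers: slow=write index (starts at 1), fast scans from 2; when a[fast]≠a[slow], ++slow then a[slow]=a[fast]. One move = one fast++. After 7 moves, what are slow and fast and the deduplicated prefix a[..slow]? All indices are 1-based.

slow=6, fast=9, prefix=[1, 3, 4, 5, 7, 9]

(s=1,f=2) a[fast]=3≠a[slow]=1 write a[2]=3 → slow++,fast++
(s=2,f=3) a[fast]=4≠a[slow]=3 write a[3]=4 → slow++,fast++
(s=3,f=4) a[fast]=5≠a[slow]=4 write a[4]=5 → slow++,fast++
(s=4,f=5) a[fast]=5=a[slow] dup → fast++
(s=4,f=6) a[fast]=7≠a[slow]=5 write a[5]=7 → slow++,fast++
(s=5,f=7) a[fast]=9≠a[slow]=7 write a[6]=9 → slow++,fast++
(s=6,f=8) a[fast]=9=a[slow] dup → fast++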